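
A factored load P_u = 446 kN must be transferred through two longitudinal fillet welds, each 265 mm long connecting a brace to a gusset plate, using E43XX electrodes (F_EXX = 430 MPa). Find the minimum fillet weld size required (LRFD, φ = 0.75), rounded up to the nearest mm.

w = 7 mm

Total weld length L = 530 mm.
Required throat t_e = P_u / (φ × 0.6 F_EXX × L) = 446 / (0.75 × 0.6 × 430 × 530 × 10⁻³) = 4.349 mm.
Required leg w = t_e / 0.707 = 6.151 mm → use 7 mm.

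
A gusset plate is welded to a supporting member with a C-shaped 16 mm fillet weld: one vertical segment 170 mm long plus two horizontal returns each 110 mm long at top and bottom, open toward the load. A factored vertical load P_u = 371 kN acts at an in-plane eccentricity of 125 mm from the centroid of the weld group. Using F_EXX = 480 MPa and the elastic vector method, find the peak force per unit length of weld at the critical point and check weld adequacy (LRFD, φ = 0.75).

Total weld length L_w = 390 mm. Treat welds as unit-width lines.
Centroid: x̄ = 2×110×55 / 390 = 31.03 mm from the vertical weld.
Polar moment about centroid: J = I_x + I_y = [170³/12 + 2×110×85²] + [170×31.03² + 2(110³/12 + 110×23.97²)] = 2511000 mm³.
Direct shear f_v = P/L_w = 371×10³ / 390 = 951.3 N/mm (vertical).
Torsion M = P·e = 371×10³ × 125 = 46375000 N·mm.
Critical point at (x, y) = (78.97, 85) from centroid. f_tx = M·y/J = 1570 N/mm; f_ty = M·x/J = 1459 N/mm.
Resultant f_max = √[f_tx² + (f_v + f_ty)²] = √[1570² + (951.3 + 1459)²] = 2876 N/mm.
Capacity per unit length: φr_n = 0.75 × 0.6 × 480 × (0.707 × 16) = 2443 N/mm.
2876 > 2443 → NOT adequate.

f_max ≈ 2880 N/mm; NOT adequate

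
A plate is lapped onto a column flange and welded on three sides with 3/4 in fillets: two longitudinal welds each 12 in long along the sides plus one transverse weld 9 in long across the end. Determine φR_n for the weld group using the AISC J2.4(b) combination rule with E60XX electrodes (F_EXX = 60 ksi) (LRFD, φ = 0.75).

t_e = 0.707 × 0.75 = 0.5302 in.
R_nwl = 0.6 × 60 × 0.5302 × 24 = 458.1 kip (longitudinal, 2 welds).
R_nwt = 0.6 × 60 × 0.5302 × 9 = 171.8 kip (transverse, base value).
(i) R_nwl + R_nwt = 629.9 kip; (ii) 0.85 R_nwl + 1.5 R_nwt = 647.1 kip.
R_n = max = 647.1 kip [governs: (ii)]; φR_n = 485.3 kip.

φR_n ≈ 485 kip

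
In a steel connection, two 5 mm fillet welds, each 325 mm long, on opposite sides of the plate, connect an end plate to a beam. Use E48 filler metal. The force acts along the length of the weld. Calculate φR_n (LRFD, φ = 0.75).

E48XX → F_EXX = 480 MPa.
Effective throat t_e = 0.707 × 5 = 3.535 mm.
Total length L = 650 mm; A_we = 3.535 × 650 = 2298 mm².
F_nw = 0.6 F_EXX = 0.6 × 480 = 288 MPa.
φR_n = 0.75 × 288 × 2298 × 10⁻³ = 496.3 kN.

φR_n ≈ 496 kN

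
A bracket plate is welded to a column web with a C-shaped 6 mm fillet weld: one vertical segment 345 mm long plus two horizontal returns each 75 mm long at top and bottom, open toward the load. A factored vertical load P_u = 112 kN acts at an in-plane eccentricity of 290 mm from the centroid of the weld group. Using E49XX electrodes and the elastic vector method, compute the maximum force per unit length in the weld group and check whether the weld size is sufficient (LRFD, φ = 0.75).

E49XX → F_EXX = 490 MPa.
Total weld length L_w = 495 mm. Treat welds as unit-width lines.
Centroid: x̄ = 2×75×37.5 / 495 = 11.36 mm from the vertical weld.
Polar moment about centroid: J = I_x + I_y = [345³/12 + 2×75×172.5²] + [345×11.36² + 2(75³/12 + 75×26.14²)] = 8103000 mm³.
Direct shear f_v = P/L_w = 112×10³ / 495 = 226.3 N/mm (vertical).
Torsion M = P·e = 112×10³ × 290 = 32480000 N·mm.
Critical point at (x, y) = (63.64, 172.5) from centroid. f_tx = M·y/J = 691.5 N/mm; f_ty = M·x/J = 255.1 N/mm.
Resultant f_max = √[f_tx² + (f_v + f_ty)²] = √[691.5² + (226.3 + 255.1)²] = 842.5 N/mm.
Capacity per unit length: φr_n = 0.75 × 0.6 × 490 × (0.707 × 6) = 935.4 N/mm.
842.5 ≤ 935.4 → adequate.

f_max ≈ 843 N/mm; adequate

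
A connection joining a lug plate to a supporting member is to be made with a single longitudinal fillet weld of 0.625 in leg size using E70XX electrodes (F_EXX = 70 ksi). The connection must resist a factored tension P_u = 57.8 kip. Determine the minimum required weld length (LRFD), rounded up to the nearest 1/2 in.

Throat t_e = 0.707 × 0.625 = 0.4419 in.
φr_n = 0.75 × 0.6 × 70 × 0.4419 = 13.92 kip/in.
L_req = P_u / φr_n = 57.8 / 13.92 = 4.153 in total.
Round up → use L = 4.5 in.

L = 4.5 in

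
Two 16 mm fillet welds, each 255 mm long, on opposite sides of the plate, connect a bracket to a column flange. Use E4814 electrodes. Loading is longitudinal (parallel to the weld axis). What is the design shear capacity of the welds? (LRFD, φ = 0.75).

E48XX → F_EXX = 480 MPa.
Effective throat t_e = 0.707 × 16 = 11.31 mm.
Total length L = 510 mm; A_we = 11.31 × 510 = 5769 mm².
F_nw = 0.6 F_EXX = 0.6 × 480 = 288 MPa.
φR_n = 0.75 × 288 × 5769 × 10⁻³ = 1246 kN.

φR_n ≈ 1250 kN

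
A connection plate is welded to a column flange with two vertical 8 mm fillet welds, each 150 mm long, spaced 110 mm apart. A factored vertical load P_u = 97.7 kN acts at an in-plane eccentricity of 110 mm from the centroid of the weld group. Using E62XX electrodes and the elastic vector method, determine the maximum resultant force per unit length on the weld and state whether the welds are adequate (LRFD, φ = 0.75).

f_max ≈ 911 N/mm; adequate

E62XX → F_EXX = 620 MPa.
Total weld length L_w = 300 mm. Treat welds as unit-width lines.
Polar moment about centroid: J = 2[d³/12 + d(b/2)²] = 2[150³/12 + 150×55²] = 1470000 mm³.
Direct shear f_v = P/L_w = 97.7×10³ / 300 = 325.7 N/mm (vertical).
Torsion M = P·e = 97.7×10³ × 110 = 10747000 N·mm.
Critical point at (x, y) = (55, 75) from centroid. f_tx = M·y/J = 548.3 N/mm; f_ty = M·x/J = 402.1 N/mm.
Resultant f_max = √[f_tx² + (f_v + f_ty)²] = √[548.3² + (325.7 + 402.1)²] = 911.2 N/mm.
Capacity per unit length: φr_n = 0.75 × 0.6 × 620 × (0.707 × 8) = 1578 N/mm.
911.2 ≤ 1578 → adequate.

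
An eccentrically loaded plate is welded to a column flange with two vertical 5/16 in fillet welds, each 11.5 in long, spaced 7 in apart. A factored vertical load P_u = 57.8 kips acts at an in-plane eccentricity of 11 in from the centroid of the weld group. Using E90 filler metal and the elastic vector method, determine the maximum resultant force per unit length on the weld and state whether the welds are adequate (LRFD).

f_max ≈ 9.55 kip/in; NOT adequate

E90XX → F_EXX = 90 ksi.
Total weld length L_w = 23 in. Treat welds as unit-width lines.
Polar moment about centroid: J = 2[d³/12 + d(b/2)²] = 2[11.5³/12 + 11.5×3.5²] = 535.2 in³.
Direct shear f_v = P/L_w = 57.8 / 23 = 2.513 kip/in (vertical).
Torsion M = P·e = 57.8 × 11 = 635.8 kip·in.
Critical point at (x, y) = (3.5, 5.75) from centroid. f_tx = M·y/J = 6.83 kip/in; f_ty = M·x/J = 4.158 kip/in.
Resultant f_max = √[f_tx² + (f_v + f_ty)²] = √[6.83² + (2.513 + 4.158)²] = 9.547 kip/in.
Capacity per unit length: φr_n = 0.75 × 0.6 × 90 × (0.707 × 0.3125) = 8.948 kip/in.
9.547 > 8.948 → NOT adequate.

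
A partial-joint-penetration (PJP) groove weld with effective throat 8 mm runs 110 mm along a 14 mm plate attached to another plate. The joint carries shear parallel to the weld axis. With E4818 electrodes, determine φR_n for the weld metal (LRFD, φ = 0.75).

φR_n ≈ 190 kN

E48XX → F_EXX = 480 MPa.
Effective throat (given) t_e = 8 mm.
A_we = 8 × 110 = 880 mm².
F_nw = 0.6 F_EXX = 288 MPa.
φR_n = 0.75 × 288 × 880 × 10⁻³ = 190.1 kN.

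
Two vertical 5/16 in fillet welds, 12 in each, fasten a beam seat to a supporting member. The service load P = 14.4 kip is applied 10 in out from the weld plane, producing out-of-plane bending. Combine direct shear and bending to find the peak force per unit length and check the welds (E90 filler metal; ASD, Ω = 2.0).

E90XX → F_EXX = 90 ksi.
L_w = 2 × 12 = 24 in; section modulus (unit throat) S = 2 × L²/6 = 48 in².
Direct shear f_v = P/L_w = 14.4/24 = 0.6 kip/in.
Moment M = P × e = 14.4 × 10 = 144 kip·in; bending f_b = M/S = 3 kip/in.
f_max = √(f_v² + f_b²) = √(0.6² + 3²) = 3.059 kip/in.
r_n/Ω = (1/2.0) × 0.6 × 90 × (0.707 × 0.3125) = 5.965 kip/in → adequate.

f_max ≈ 3.06 kip/in; adequate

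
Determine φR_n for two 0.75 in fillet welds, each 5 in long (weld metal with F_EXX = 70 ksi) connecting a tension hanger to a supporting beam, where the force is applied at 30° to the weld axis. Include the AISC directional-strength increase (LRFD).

t_e = 0.707 × 0.75 = 0.5302 in; A_we = 0.5302 × 10 = 5.303 in².
Directional factor: 1.0 + 0.5 sin^1.5(30°) = 1.177.
F_nw = 0.6 × 70 × 1.177 = 49.42 ksi.
φR_n = 0.75 × 49.42 × 5.303 = 196.6 kips.

φR_n ≈ 197 kips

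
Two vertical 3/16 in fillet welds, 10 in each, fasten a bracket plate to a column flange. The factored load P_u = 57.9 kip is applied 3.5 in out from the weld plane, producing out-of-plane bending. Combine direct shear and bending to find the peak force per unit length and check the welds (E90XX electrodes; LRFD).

f_max ≈ 6.73 kip/in; NOT adequate

E90XX → F_EXX = 90 ksi.
L_w = 2 × 10 = 20 in; section modulus (unit throat) S = 2 × L²/6 = 33.33 in².
Direct shear f_v = P/L_w = 57.9/20 = 2.895 kip/in.
Moment M = P × e = 57.9 × 3.5 = 202.65 kip·in; bending f_b = M/S = 6.079 kip/in.
f_max = √(f_v² + f_b²) = √(2.895² + 6.079²) = 6.734 kip/in.
φr_n = 0.75 × 0.6 × 90 × (0.707 × 0.1875) = 5.369 kip/in → NOT adequate.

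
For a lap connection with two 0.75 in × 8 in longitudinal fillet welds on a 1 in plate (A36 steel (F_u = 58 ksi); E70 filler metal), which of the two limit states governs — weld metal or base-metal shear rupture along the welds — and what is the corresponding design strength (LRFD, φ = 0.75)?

E70XX → F_EXX = 70 ksi.
t_e = 0.707 × 0.75 = 0.5302 in; L = 16 in.
Weld metal: φR_n = 0.75 × 0.6 × 70 × 0.5302 × 16 = 267.2 kips.
Base metal (shear rupture): φR_n = 0.75 × 0.6 × 58 × 1 × 16 = 417.6 kips.
Governing: weld metal.

φR_n ≈ 267 kips (weld metal governs)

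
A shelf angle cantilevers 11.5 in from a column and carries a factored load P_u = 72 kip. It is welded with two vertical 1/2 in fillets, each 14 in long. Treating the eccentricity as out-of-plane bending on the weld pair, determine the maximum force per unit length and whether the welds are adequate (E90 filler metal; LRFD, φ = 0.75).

f_max ≈ 12.9 kip/in; adequate

E90XX → F_EXX = 90 ksi.
L_w = 2 × 14 = 28 in; section modulus (unit throat) S = 2 × L²/6 = 65.33 in².
Direct shear f_v = P/L_w = 72/28 = 2.571 kip/in.
Moment M = P × e = 72 × 11.5 = 828 kip·in; bending f_b = M/S = 12.67 kip/in.
f_max = √(f_v² + f_b²) = √(2.571² + 12.67²) = 12.93 kip/in.
φr_n = 0.75 × 0.6 × 90 × (0.707 × 0.5) = 14.32 kip/in → adequate.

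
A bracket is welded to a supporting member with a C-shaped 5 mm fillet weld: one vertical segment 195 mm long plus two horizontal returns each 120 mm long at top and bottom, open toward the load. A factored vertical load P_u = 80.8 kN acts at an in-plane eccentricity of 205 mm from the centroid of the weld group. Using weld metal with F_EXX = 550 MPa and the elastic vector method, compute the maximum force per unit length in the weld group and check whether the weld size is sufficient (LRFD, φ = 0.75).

Total weld length L_w = 435 mm. Treat welds as unit-width lines.
Centroid: x̄ = 2×120×60 / 435 = 33.1 mm from the vertical weld.
Polar moment about centroid: J = I_x + I_y = [195³/12 + 2×120×97.5²] + [195×33.1² + 2(120³/12 + 120×26.9²)] = 3575000 mm³.
Direct shear f_v = P/L_w = 80.8×10³ / 435 = 185.7 N/mm (vertical).
Torsion M = P·e = 80.8×10³ × 205 = 16564000 N·mm.
Critical point at (x, y) = (86.9, 97.5) from centroid. f_tx = M·y/J = 451.8 N/mm; f_ty = M·x/J = 402.6 N/mm.
Resultant f_max = √[f_tx² + (f_v + f_ty)²] = √[451.8² + (185.7 + 402.6)²] = 741.8 N/mm.
Capacity per unit length: φr_n = 0.75 × 0.6 × 550 × (0.707 × 5) = 874.9 N/mm.
741.8 ≤ 874.9 → adequate.

f_max ≈ 742 N/mm; adequate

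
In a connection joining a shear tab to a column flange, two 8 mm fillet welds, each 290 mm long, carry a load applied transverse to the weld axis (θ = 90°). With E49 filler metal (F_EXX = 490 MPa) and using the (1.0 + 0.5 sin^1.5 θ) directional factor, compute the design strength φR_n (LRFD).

t_e = 0.707 × 8 = 5.656 mm; A_we = 5.656 × 580 = 3280 mm².
Directional factor: 1.0 + 0.5 sin^1.5(90°) = 1.5.
F_nw = 0.6 × 490 × 1.5 = 441 MPa.
φR_n = 0.75 × 441 × 3280 × 10⁻³ = 1085 kN.

φR_n ≈ 1090 kN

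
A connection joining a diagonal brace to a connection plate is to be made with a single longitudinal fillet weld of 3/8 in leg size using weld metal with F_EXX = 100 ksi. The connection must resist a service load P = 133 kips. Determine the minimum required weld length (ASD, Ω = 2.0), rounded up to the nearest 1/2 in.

Throat t_e = 0.707 × 0.375 = 0.2651 in.
r_n/Ω = (0.6 × 100 × 0.2651) / 2.0 = 7.954 kip/in.
L_req = P / (r_n/Ω) = 133 / 7.954 = 16.72 in total.
Round up → use L = 17 in.

L = 17 in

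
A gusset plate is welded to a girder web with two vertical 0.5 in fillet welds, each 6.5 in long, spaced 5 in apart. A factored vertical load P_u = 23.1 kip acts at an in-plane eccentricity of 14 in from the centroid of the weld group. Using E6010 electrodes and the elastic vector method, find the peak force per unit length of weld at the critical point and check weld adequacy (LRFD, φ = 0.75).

f_max ≈ 11.6 kip/in; NOT adequate

E60XX → F_EXX = 60 ksi.
Total weld length L_w = 13 in. Treat welds as unit-width lines.
Polar moment about centroid: J = 2[d³/12 + d(b/2)²] = 2[6.5³/12 + 6.5×2.5²] = 127 in³.
Direct shear f_v = P/L_w = 23.1 / 13 = 1.777 kip/in (vertical).
Torsion M = P·e = 23.1 × 14 = 323.4 kip·in.
Critical point at (x, y) = (2.5, 3.25) from centroid. f_tx = M·y/J = 8.275 kip/in; f_ty = M·x/J = 6.365 kip/in.
Resultant f_max = √[f_tx² + (f_v + f_ty)²] = √[8.275² + (1.777 + 6.365)²] = 11.61 kip/in.
Capacity per unit length: φr_n = 0.75 × 0.6 × 60 × (0.707 × 0.5) = 9.544 kip/in.
11.61 > 9.544 → NOT adequate.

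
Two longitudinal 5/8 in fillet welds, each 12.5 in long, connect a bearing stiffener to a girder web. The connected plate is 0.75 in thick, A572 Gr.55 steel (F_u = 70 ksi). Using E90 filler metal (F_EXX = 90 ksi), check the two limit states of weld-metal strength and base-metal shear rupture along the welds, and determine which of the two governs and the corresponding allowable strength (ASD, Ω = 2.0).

t_e = 0.707 × 0.625 = 0.4419 in; L = 25 in.
Weld metal: R_n/Ω = (1/2.0) × 0.6 × 90 × 0.4419 × 25 = 298.3 kip.
Base metal (shear rupture): R_n/Ω = (1/2.0) × 0.6 × 70 × 0.75 × 25 = 393.8 kip.
Governing: weld metal.

R_n/Ω ≈ 298 kip (weld metal governs)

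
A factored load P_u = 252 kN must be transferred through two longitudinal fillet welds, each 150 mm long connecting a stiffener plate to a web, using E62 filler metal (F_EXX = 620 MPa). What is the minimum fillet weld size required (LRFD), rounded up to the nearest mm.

Total weld length L = 300 mm.
Required throat t_e = P_u / (φ × 0.6 F_EXX × L) = 252 / (0.75 × 0.6 × 620 × 300 × 10⁻³) = 3.011 mm.
Required leg w = t_e / 0.707 = 4.258 mm → use 5 mm.

w = 5 mm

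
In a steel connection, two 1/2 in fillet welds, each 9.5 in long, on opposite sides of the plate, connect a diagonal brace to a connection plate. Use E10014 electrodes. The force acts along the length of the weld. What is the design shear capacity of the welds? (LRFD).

φR_n ≈ 302 kip

E100XX → F_EXX = 100 ksi.
Effective throat t_e = 0.707 × 0.5 = 0.3535 in.
Total length L = 19 in; A_we = 0.3535 × 19 = 6.716 in².
F_nw = 0.6 F_EXX = 0.6 × 100 = 60 ksi.
φR_n = 0.75 × 60 × 6.716 = 302.2 kip.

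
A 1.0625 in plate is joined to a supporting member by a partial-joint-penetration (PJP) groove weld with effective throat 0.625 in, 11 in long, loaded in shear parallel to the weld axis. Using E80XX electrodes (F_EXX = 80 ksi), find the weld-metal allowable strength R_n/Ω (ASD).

R_n/Ω ≈ 165 kips

Effective throat (given) t_e = 0.625 in.
A_we = 0.625 × 11 = 6.875 in².
F_nw = 0.6 F_EXX = 48 ksi.
R_n/Ω = (48 × 6.875) / 2.0 = 165 kips.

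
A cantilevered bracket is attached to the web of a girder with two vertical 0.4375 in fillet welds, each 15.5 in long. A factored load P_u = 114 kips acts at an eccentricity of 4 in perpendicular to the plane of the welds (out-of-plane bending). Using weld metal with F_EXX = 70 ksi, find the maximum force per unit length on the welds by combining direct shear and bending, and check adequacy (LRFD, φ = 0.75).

L_w = 2 × 15.5 = 31 in; section modulus (unit throat) S = 2 × L²/6 = 80.08 in².
Direct shear f_v = P/L_w = 114/31 = 3.677 kip/in.
Moment M = P × e = 114 × 4 = 456 kip·in; bending f_b = M/S = 5.694 kip/in.
f_max = √(f_v² + f_b²) = √(3.677² + 5.694²) = 6.778 kip/in.
φr_n = 0.75 × 0.6 × 70 × (0.707 × 0.4375) = 9.743 kip/in → adequate.

f_max ≈ 6.78 kip/in; adequate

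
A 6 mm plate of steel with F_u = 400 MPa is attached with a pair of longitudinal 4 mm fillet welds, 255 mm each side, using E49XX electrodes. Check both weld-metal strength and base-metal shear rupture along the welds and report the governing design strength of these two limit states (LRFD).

φR_n ≈ 318 kN (weld metal governs)

E49XX → F_EXX = 490 MPa.
t_e = 0.707 × 4 = 2.828 mm; L = 510 mm.
Weld metal: φR_n = 0.75 × 0.6 × 490 × 2.828 × 510 × 10⁻³ = 318 kN.
Base metal (shear rupture): φR_n = 0.75 × 0.6 × 400 × 6 × 510 × 10⁻³ = 550.8 kN.
Governing: weld metal.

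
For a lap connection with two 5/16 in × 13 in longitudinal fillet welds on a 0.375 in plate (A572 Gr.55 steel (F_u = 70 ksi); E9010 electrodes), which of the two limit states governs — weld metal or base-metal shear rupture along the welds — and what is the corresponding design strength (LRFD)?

E90XX → F_EXX = 90 ksi.
t_e = 0.707 × 0.3125 = 0.2209 in; L = 26 in.
Weld metal: φR_n = 0.75 × 0.6 × 90 × 0.2209 × 26 = 232.6 kip.
Base metal (shear rupture): φR_n = 0.75 × 0.6 × 70 × 0.375 × 26 = 307.1 kip.
Governing: weld metal.

φR_n ≈ 233 kip (weld metal governs)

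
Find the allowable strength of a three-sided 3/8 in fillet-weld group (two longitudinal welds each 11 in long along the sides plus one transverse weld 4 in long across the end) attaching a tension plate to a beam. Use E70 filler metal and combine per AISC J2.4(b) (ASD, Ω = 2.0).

E70XX → F_EXX = 70 ksi.
t_e = 0.707 × 0.375 = 0.2651 in.
R_nwl = 0.6 × 70 × 0.2651 × 22 = 245 kips (longitudinal, 2 welds).
R_nwt = 0.6 × 70 × 0.2651 × 4 = 44.54 kips (transverse, base value).
(i) R_nwl + R_nwt = 289.5 kips; (ii) 0.85 R_nwl + 1.5 R_nwt = 275 kips.
R_n = max = 289.5 kips [governs: (i)]; R_n/Ω = 144.8 kips.

R_n/Ω ≈ 145 kips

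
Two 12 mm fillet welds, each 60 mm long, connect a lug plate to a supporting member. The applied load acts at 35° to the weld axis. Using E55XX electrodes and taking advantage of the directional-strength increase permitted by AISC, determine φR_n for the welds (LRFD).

E55XX → F_EXX = 550 MPa.
t_e = 0.707 × 12 = 8.484 mm; A_we = 8.484 × 120 = 1018 mm².
Directional factor: 1.0 + 0.5 sin^1.5(35°) = 1.217.
F_nw = 0.6 × 550 × 1.217 = 401.7 MPa.
φR_n = 0.75 × 401.7 × 1018 × 10⁻³ = 306.7 kN.

φR_n ≈ 307 kN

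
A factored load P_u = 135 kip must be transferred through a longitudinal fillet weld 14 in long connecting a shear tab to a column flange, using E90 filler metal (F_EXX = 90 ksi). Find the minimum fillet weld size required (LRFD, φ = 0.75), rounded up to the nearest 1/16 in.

w = 3/8 in

Total weld length L = 14 in.
Required throat t_e = P_u / (φ × 0.6 F_EXX × L) = 135 / (0.75 × 0.6 × 90 × 14) = 0.2381 in.
Required leg w = t_e / 0.707 = 0.3368 in → use 3/8 in.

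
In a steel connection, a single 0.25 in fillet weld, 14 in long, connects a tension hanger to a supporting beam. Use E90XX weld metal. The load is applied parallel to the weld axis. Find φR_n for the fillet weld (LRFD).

E90XX → F_EXX = 90 ksi.
Effective throat t_e = 0.707 × 0.25 = 0.1767 in.
Total length L = 14 in; A_we = 0.1767 × 14 = 2.474 in².
F_nw = 0.6 F_EXX = 0.6 × 90 = 54 ksi.
φR_n = 0.75 × 54 × 2.474 = 100.2 kip.

φR_n ≈ 100 kip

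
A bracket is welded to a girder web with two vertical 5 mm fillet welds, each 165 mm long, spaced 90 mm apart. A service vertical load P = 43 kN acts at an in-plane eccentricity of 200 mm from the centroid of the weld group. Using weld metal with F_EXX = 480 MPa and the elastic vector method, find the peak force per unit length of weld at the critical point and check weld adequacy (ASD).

f_max ≈ 643 N/mm; NOT adequate

Total weld length L_w = 330 mm. Treat welds as unit-width lines.
Polar moment about centroid: J = 2[d³/12 + d(b/2)²] = 2[165³/12 + 165×45²] = 1417000 mm³.
Direct shear f_v = P/L_w = 43×10³ / 330 = 130.3 N/mm (vertical).
Torsion M = P·e = 43×10³ × 200 = 8600000 N·mm.
Critical point at (x, y) = (45, 82.5) from centroid. f_tx = M·y/J = 500.7 N/mm; f_ty = M·x/J = 273.1 N/mm.
Resultant f_max = √[f_tx² + (f_v + f_ty)²] = √[500.7² + (130.3 + 273.1)²] = 643 N/mm.
Capacity per unit length: r_n/Ω = (1/2.0) × 0.6 × 480 × (0.707 × 5) = 509 N/mm.
643 > 509 → NOT adequate.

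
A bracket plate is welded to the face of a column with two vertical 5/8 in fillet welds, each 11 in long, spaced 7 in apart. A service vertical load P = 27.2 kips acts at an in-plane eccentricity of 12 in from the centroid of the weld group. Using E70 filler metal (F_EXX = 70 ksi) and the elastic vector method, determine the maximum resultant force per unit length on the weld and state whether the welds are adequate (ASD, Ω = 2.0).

Total weld length L_w = 22 in. Treat welds as unit-width lines.
Polar moment about centroid: J = 2[d³/12 + d(b/2)²] = 2[11³/12 + 11×3.5²] = 491.3 in³.
Direct shear f_v = P/L_w = 27.2 / 22 = 1.236 kip/in (vertical).
Torsion M = P·e = 27.2 × 12 = 326.4 kip·in.
Critical point at (x, y) = (3.5, 5.5) from centroid. f_tx = M·y/J = 3.654 kip/in; f_ty = M·x/J = 2.325 kip/in.
Resultant f_max = √[f_tx² + (f_v + f_ty)²] = √[3.654² + (1.236 + 2.325)²] = 5.102 kip/in.
Capacity per unit length: r_n/Ω = (1/2.0) × 0.6 × 70 × (0.707 × 0.625) = 9.279 kip/in.
5.102 ≤ 9.279 → adequate.

f_max ≈ 5.1 kip/in; adequate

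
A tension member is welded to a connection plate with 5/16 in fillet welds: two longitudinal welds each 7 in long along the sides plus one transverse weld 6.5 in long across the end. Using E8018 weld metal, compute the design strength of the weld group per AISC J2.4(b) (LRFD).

φR_n ≈ 172 kips

E80XX → F_EXX = 80 ksi.
t_e = 0.707 × 0.3125 = 0.2209 in.
R_nwl = 0.6 × 80 × 0.2209 × 14 = 148.5 kips (longitudinal, 2 welds).
R_nwt = 0.6 × 80 × 0.2209 × 6.5 = 68.93 kips (transverse, base value).
(i) R_nwl + R_nwt = 217.4 kips; (ii) 0.85 R_nwl + 1.5 R_nwt = 229.6 kips.
R_n = max = 229.6 kips [governs: (ii)]; φR_n = 172.2 kips.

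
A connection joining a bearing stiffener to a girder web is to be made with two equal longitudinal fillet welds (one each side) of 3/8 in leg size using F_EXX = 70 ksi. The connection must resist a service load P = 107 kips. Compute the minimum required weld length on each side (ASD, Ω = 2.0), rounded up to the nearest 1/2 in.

Throat t_e = 0.707 × 0.375 = 0.2651 in.
r_n/Ω = (0.6 × 70 × 0.2651) / 2.0 = 5.568 kip/in.
L_req = P / (r_n/Ω) = 107 / 5.568 = 19.22 in total.
Per side: 19.22 / 2 = 9.609 in.
Round up → use L = 10 in on each side.

L = 10 in on each side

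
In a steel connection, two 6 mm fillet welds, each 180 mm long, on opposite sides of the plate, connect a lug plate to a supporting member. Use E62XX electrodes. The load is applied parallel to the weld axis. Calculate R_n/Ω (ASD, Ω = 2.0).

E62XX → F_EXX = 620 MPa.
Effective throat t_e = 0.707 × 6 = 4.242 mm.
Total length L = 360 mm; A_we = 4.242 × 360 = 1527 mm².
F_nw = 0.6 F_EXX = 0.6 × 620 = 372 MPa.
R_n = 372 × 1527 × 10⁻³ = 568.1 kN; R_n/Ω = 568.1/2.0 = 284 kN.

R_n/Ω ≈ 284 kN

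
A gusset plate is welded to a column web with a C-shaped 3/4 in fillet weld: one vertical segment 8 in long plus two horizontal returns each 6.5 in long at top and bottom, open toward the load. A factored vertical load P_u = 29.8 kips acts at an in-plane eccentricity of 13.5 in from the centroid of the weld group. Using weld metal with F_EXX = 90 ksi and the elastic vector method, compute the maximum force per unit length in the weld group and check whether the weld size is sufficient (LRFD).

Total weld length L_w = 21 in. Treat welds as unit-width lines.
Centroid: x̄ = 2×6.5×3.25 / 21 = 2.012 in from the vertical weld.
Polar moment about centroid: J = I_x + I_y = [8³/12 + 2×6.5×4²] + [8×2.012² + 2(6.5³/12 + 6.5×1.238²)] = 348.7 in³.
Direct shear f_v = P/L_w = 29.8 / 21 = 1.419 kip/in (vertical).
Torsion M = P·e = 29.8 × 13.5 = 402.3 kip·in.
Critical point at (x, y) = (4.488, 4) from centroid. f_tx = M·y/J = 4.614 kip/in; f_ty = M·x/J = 5.177 kip/in.
Resultant f_max = √[f_tx² + (f_v + f_ty)²] = √[4.614² + (1.419 + 5.177)²] = 8.05 kip/in.
Capacity per unit length: φr_n = 0.75 × 0.6 × 90 × (0.707 × 0.75) = 21.48 kip/in.
8.05 ≤ 21.48 → adequate.

f_max ≈ 8.05 kip/in; adequate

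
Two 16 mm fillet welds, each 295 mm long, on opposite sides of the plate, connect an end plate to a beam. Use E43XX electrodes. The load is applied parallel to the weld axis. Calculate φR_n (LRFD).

E43XX → F_EXX = 430 MPa.
Effective throat t_e = 0.707 × 16 = 11.31 mm.
Total length L = 590 mm; A_we = 11.31 × 590 = 6674 mm².
F_nw = 0.6 F_EXX = 0.6 × 430 = 258 MPa.
φR_n = 0.75 × 258 × 6674 × 10⁻³ = 1291 kN.

φR_n ≈ 1290 kN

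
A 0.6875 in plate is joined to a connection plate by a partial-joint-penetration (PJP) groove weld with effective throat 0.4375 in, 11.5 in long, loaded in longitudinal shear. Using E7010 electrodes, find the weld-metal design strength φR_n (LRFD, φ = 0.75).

E70XX → F_EXX = 70 ksi.
Effective throat (given) t_e = 0.4375 in.
A_we = 0.4375 × 11.5 = 5.031 in².
F_nw = 0.6 F_EXX = 42 ksi.
φR_n = 0.75 × 42 × 5.031 = 158.5 kip.

φR_n ≈ 158 kip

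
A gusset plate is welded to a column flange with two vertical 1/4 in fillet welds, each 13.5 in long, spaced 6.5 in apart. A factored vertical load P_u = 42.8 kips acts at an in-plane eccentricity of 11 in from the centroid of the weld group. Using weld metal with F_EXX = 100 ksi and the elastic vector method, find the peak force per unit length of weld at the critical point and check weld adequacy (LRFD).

Total weld length L_w = 27 in. Treat welds as unit-width lines.
Polar moment about centroid: J = 2[d³/12 + d(b/2)²] = 2[13.5³/12 + 13.5×3.25²] = 695.2 in³.
Direct shear f_v = P/L_w = 42.8 / 27 = 1.585 kip/in (vertical).
Torsion M = P·e = 42.8 × 11 = 470.8 kip·in.
Critical point at (x, y) = (3.25, 6.75) from centroid. f_tx = M·y/J = 4.571 kip/in; f_ty = M·x/J = 2.201 kip/in.
Resultant f_max = √[f_tx² + (f_v + f_ty)²] = √[4.571² + (1.585 + 2.201)²] = 5.935 kip/in.
Capacity per unit length: φr_n = 0.75 × 0.6 × 100 × (0.707 × 0.25) = 7.954 kip/in.
5.935 ≤ 7.954 → adequate.

f_max ≈ 5.94 kip/in; adequate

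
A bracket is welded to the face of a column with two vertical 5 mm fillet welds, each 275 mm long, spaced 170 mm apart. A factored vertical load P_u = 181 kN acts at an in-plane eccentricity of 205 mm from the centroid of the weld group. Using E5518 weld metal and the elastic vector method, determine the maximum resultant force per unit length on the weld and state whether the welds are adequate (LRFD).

f_max ≈ 1020 N/mm; NOT adequate

E55XX → F_EXX = 550 MPa.
Total weld length L_w = 550 mm. Treat welds as unit-width lines.
Polar moment about centroid: J = 2[d³/12 + d(b/2)²] = 2[275³/12 + 275×85²] = 7440000 mm³.
Direct shear f_v = P/L_w = 181×10³ / 550 = 329.1 N/mm (vertical).
Torsion M = P·e = 181×10³ × 205 = 37105000 N·mm.
Critical point at (x, y) = (85, 137.5) from centroid. f_tx = M·y/J = 685.8 N/mm; f_ty = M·x/J = 423.9 N/mm.
Resultant f_max = √[f_tx² + (f_v + f_ty)²] = √[685.8² + (329.1 + 423.9)²] = 1018 N/mm.
Capacity per unit length: φr_n = 0.75 × 0.6 × 550 × (0.707 × 5) = 874.9 N/mm.
1018 > 874.9 → NOT adequate.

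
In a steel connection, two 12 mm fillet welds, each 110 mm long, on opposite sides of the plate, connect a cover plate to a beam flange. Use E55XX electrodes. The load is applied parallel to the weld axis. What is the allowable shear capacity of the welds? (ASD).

R_n/Ω ≈ 308 kN

E55XX → F_EXX = 550 MPa.
Effective throat t_e = 0.707 × 12 = 8.484 mm.
Total length L = 220 mm; A_we = 8.484 × 220 = 1866 mm².
F_nw = 0.6 F_EXX = 0.6 × 550 = 330 MPa.
R_n = 330 × 1866 × 10⁻³ = 615.9 kN; R_n/Ω = 615.9/2.0 = 308 kN.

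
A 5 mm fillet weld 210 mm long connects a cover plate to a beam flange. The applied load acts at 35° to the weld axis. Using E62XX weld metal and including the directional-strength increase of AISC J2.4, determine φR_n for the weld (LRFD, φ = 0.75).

φR_n ≈ 252 kN

E62XX → F_EXX = 620 MPa.
t_e = 0.707 × 5 = 3.535 mm; A_we = 3.535 × 210 = 742.3 mm².
Directional factor: 1.0 + 0.5 sin^1.5(35°) = 1.217.
F_nw = 0.6 × 620 × 1.217 = 452.8 MPa.
φR_n = 0.75 × 452.8 × 742.3 × 10⁻³ = 252.1 kN.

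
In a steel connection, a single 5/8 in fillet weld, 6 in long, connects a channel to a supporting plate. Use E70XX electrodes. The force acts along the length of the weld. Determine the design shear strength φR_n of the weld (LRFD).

φR_n ≈ 83.5 kips

E70XX → F_EXX = 70 ksi.
Effective throat t_e = 0.707 × 0.625 = 0.4419 in.
Total length L = 6 in; A_we = 0.4419 × 6 = 2.651 in².
F_nw = 0.6 F_EXX = 0.6 × 70 = 42 ksi.
φR_n = 0.75 × 42 × 2.651 = 83.51 kips.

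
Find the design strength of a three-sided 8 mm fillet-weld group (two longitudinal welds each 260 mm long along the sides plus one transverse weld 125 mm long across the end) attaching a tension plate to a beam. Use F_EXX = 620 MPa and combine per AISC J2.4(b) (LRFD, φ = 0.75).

φR_n ≈ 1020 kN

t_e = 0.707 × 8 = 5.656 mm.
R_nwl = 0.6 × 620 × 5.656 × 520 × 10⁻³ = 1094 kN (longitudinal, 2 welds).
R_nwt = 0.6 × 620 × 5.656 × 125 × 10⁻³ = 263 kN (transverse, base value).
(i) R_nwl + R_nwt = 1357 kN; (ii) 0.85 R_nwl + 1.5 R_nwt = 1324 kN.
R_n = max = 1357 kN [governs: (i)]; φR_n = 1018 kN.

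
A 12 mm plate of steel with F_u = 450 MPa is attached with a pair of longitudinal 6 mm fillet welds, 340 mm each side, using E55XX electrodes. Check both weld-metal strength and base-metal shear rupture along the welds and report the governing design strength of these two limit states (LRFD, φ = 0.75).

E55XX → F_EXX = 550 MPa.
t_e = 0.707 × 6 = 4.242 mm; L = 680 mm.
Weld metal: φR_n = 0.75 × 0.6 × 550 × 4.242 × 680 × 10⁻³ = 713.9 kN.
Base metal (shear rupture): φR_n = 0.75 × 0.6 × 450 × 12 × 680 × 10⁻³ = 1652 kN.
Governing: weld metal.

φR_n ≈ 714 kN (weld metal governs)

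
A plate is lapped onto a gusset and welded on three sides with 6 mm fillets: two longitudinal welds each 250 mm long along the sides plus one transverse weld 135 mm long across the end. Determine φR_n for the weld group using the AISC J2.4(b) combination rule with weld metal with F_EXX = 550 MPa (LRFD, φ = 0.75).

φR_n ≈ 667 kN

t_e = 0.707 × 6 = 4.242 mm.
R_nwl = 0.6 × 550 × 4.242 × 500 × 10⁻³ = 699.9 kN (longitudinal, 2 welds).
R_nwt = 0.6 × 550 × 4.242 × 135 × 10⁻³ = 189 kN (transverse, base value).
(i) R_nwl + R_nwt = 888.9 kN; (ii) 0.85 R_nwl + 1.5 R_nwt = 878.4 kN.
R_n = max = 888.9 kN [governs: (i)]; φR_n = 666.7 kN.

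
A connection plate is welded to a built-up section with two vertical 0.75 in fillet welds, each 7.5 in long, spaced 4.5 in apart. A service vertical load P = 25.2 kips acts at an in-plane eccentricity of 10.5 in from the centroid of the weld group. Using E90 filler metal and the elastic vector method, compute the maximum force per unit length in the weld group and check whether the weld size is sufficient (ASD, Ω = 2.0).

E90XX → F_EXX = 90 ksi.
Total weld length L_w = 15 in. Treat welds as unit-width lines.
Polar moment about centroid: J = 2[d³/12 + d(b/2)²] = 2[7.5³/12 + 7.5×2.25²] = 146.2 in³.
Direct shear f_v = P/L_w = 25.2 / 15 = 1.68 kip/in (vertical).
Torsion M = P·e = 25.2 × 10.5 = 264.6 kip·in.
Critical point at (x, y) = (2.25, 3.75) from centroid. f_tx = M·y/J = 6.785 kip/in; f_ty = M·x/J = 4.071 kip/in.
Resultant f_max = √[f_tx² + (f_v + f_ty)²] = √[6.785² + (1.68 + 4.071)²] = 8.894 kip/in.
Capacity per unit length: r_n/Ω = (1/2.0) × 0.6 × 90 × (0.707 × 0.75) = 14.32 kip/in.
8.894 ≤ 14.32 → adequate.

f_max ≈ 8.89 kip/in; adequate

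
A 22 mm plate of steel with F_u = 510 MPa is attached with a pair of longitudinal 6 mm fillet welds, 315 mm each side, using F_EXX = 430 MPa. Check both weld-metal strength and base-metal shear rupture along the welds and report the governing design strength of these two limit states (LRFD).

φR_n ≈ 517 kN (weld metal governs)

t_e = 0.707 × 6 = 4.242 mm; L = 630 mm.
Weld metal: φR_n = 0.75 × 0.6 × 430 × 4.242 × 630 × 10⁻³ = 517.1 kN.
Base metal (shear rupture): φR_n = 0.75 × 0.6 × 510 × 22 × 630 × 10⁻³ = 3181 kN.
Governing: weld metal.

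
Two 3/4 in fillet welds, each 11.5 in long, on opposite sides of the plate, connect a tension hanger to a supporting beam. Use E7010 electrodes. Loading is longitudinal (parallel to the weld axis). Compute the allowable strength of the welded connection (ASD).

E70XX → F_EXX = 70 ksi.
Effective throat t_e = 0.707 × 0.75 = 0.5302 in.
Total length L = 23 in; A_we = 0.5302 × 23 = 12.2 in².
F_nw = 0.6 F_EXX = 0.6 × 70 = 42 ksi.
R_n = 42 × 12.2 = 512.2 kip; R_n/Ω = 512.2/2.0 = 256.1 kip.

R_n/Ω ≈ 256 kip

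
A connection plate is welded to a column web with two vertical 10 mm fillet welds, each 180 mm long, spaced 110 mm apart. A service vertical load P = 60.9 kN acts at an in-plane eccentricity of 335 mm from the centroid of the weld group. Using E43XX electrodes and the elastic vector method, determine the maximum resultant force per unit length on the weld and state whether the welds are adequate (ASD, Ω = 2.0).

E43XX → F_EXX = 430 MPa.
Total weld length L_w = 360 mm. Treat welds as unit-width lines.
Polar moment about centroid: J = 2[d³/12 + d(b/2)²] = 2[180³/12 + 180×55²] = 2061000 mm³.
Direct shear f_v = P/L_w = 60.9×10³ / 360 = 169.2 N/mm (vertical).
Torsion M = P·e = 60.9×10³ × 335 = 20402000 N·mm.
Critical point at (x, y) = (55, 90) from centroid. f_tx = M·y/J = 890.9 N/mm; f_ty = M·x/J = 544.4 N/mm.
Resultant f_max = √[f_tx² + (f_v + f_ty)²] = √[890.9² + (169.2 + 544.4)²] = 1141 N/mm.
Capacity per unit length: r_n/Ω = (1/2.0) × 0.6 × 430 × (0.707 × 10) = 912 N/mm.
1141 > 912 → NOT adequate.

f_max ≈ 1140 N/mm; NOT adequate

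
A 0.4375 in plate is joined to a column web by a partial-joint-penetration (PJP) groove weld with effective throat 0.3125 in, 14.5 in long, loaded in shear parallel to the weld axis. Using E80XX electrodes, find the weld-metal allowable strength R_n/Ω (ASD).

E80XX → F_EXX = 80 ksi.
Effective throat (given) t_e = 0.3125 in.
A_we = 0.3125 × 14.5 = 4.531 in².
F_nw = 0.6 F_EXX = 48 ksi.
R_n/Ω = (48 × 4.531) / 2.0 = 108.8 kip.

R_n/Ω ≈ 109 kip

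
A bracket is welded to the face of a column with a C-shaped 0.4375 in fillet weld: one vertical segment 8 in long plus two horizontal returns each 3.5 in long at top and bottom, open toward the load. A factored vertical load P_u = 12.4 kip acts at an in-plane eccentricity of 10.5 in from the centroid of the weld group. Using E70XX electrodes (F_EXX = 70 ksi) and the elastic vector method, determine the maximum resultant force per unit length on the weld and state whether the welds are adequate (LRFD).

Total weld length L_w = 15 in. Treat welds as unit-width lines.
Centroid: x̄ = 2×3.5×1.75 / 15 = 0.8167 in from the vertical weld.
Polar moment about centroid: J = I_x + I_y = [8³/12 + 2×3.5×4²] + [8×0.8167² + 2(3.5³/12 + 3.5×0.9333²)] = 173.2 in³.
Direct shear f_v = P/L_w = 12.4 / 15 = 0.8267 kip/in (vertical).
Torsion M = P·e = 12.4 × 10.5 = 130.2 kip·in.
Critical point at (x, y) = (2.683, 4) from centroid. f_tx = M·y/J = 3.006 kip/in; f_ty = M·x/J = 2.017 kip/in.
Resultant f_max = √[f_tx² + (f_v + f_ty)²] = √[3.006² + (0.8267 + 2.017)²] = 4.138 kip/in.
Capacity per unit length: φr_n = 0.75 × 0.6 × 70 × (0.707 × 0.4375) = 9.743 kip/in.
4.138 ≤ 9.743 → adequate.

f_max ≈ 4.14 kip/in; adequate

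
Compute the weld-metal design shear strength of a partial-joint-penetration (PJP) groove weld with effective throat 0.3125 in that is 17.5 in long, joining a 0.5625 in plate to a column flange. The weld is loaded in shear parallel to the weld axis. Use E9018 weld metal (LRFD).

E90XX → F_EXX = 90 ksi.
Effective throat (given) t_e = 0.3125 in.
A_we = 0.3125 × 17.5 = 5.469 in².
F_nw = 0.6 F_EXX = 54 ksi.
φR_n = 0.75 × 54 × 5.469 = 221.5 kips.

φR_n ≈ 221 kips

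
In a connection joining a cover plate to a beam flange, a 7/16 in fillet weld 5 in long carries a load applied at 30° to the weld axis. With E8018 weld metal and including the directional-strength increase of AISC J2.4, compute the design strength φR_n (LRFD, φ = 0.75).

φR_n ≈ 65.5 kip

E80XX → F_EXX = 80 ksi.
t_e = 0.707 × 0.4375 = 0.3093 in; A_we = 0.3093 × 5 = 1.547 in².
Directional factor: 1.0 + 0.5 sin^1.5(30°) = 1.177.
F_nw = 0.6 × 80 × 1.177 = 56.49 ksi.
φR_n = 0.75 × 56.49 × 1.547 = 65.52 kip.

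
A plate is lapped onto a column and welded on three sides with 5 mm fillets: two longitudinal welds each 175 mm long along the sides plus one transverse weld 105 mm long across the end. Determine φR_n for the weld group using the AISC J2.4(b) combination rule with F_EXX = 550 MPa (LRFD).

t_e = 0.707 × 5 = 3.535 mm.
R_nwl = 0.6 × 550 × 3.535 × 350 × 10⁻³ = 408.3 kN (longitudinal, 2 welds).
R_nwt = 0.6 × 550 × 3.535 × 105 × 10⁻³ = 122.5 kN (transverse, base value).
(i) R_nwl + R_nwt = 530.8 kN; (ii) 0.85 R_nwl + 1.5 R_nwt = 530.8 kN.
R_n = max = 530.8 kN [governs: (ii)]; φR_n = 398.1 kN.

φR_n ≈ 398 kN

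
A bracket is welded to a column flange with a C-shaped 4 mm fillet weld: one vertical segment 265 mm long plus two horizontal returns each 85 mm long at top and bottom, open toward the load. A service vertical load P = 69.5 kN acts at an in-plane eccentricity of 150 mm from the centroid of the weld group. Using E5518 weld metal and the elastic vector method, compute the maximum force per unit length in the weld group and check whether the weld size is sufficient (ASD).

E55XX → F_EXX = 550 MPa.
Total weld length L_w = 435 mm. Treat welds as unit-width lines.
Centroid: x̄ = 2×85×42.5 / 435 = 16.61 mm from the vertical weld.
Polar moment about centroid: J = I_x + I_y = [265³/12 + 2×85×132.5²] + [265×16.61² + 2(85³/12 + 85×25.89²)] = 4825000 mm³.
Direct shear f_v = P/L_w = 69.5×10³ / 435 = 159.8 N/mm (vertical).
Torsion M = P·e = 69.5×10³ × 150 = 10425000 N·mm.
Critical point at (x, y) = (68.39, 132.5) from centroid. f_tx = M·y/J = 286.3 N/mm; f_ty = M·x/J = 147.8 N/mm.
Resultant f_max = √[f_tx² + (f_v + f_ty)²] = √[286.3² + (159.8 + 147.8)²] = 420.2 N/mm.
Capacity per unit length: r_n/Ω = (1/2.0) × 0.6 × 550 × (0.707 × 4) = 466.6 N/mm.
420.2 ≤ 466.6 → adequate.

f_max ≈ 420 N/mm; adequate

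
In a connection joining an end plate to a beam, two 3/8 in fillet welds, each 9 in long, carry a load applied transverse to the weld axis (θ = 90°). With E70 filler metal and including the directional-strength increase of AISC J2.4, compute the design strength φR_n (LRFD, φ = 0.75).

E70XX → F_EXX = 70 ksi.
t_e = 0.707 × 0.375 = 0.2651 in; A_we = 0.2651 × 18 = 4.772 in².
Directional factor: 1.0 + 0.5 sin^1.5(90°) = 1.5.
F_nw = 0.6 × 70 × 1.5 = 63 ksi.
φR_n = 0.75 × 63 × 4.772 = 225.5 kip.

φR_n ≈ 225 kip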